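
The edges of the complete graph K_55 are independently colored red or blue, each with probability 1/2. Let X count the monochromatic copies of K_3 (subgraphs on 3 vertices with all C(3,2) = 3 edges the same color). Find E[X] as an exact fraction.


Let X = Σ_S X_S over the C(55, 3) = 26235 subsets S of size 3, where X_S = 1 if the K_3 on S is monochromatic.
For a fixed S, the K_3 on S has C(3, 2) = 3 edges. P[all 3 edges red] = (1/2)^3, and likewise for blue, so P[monochromatic] = 2·(1/2)^3 = 2^{1 − 3} = 1/4.
By linearity of expectation: E[X] = C(55, 3) · 2^{1 − 3} = 26235 · 1/4 = 26235/4.
Numerically: E[X] ≈ 6558.7500.

E[X] = C(55,3)·2^(1−C(3,2)) = 26235/4 ≈ 6558.7500.


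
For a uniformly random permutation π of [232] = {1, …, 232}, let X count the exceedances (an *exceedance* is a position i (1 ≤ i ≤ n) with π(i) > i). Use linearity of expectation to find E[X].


Write X = Σ_{i=1}^{232} X_i, where X_i = 1_{π(i) > i}.
For each fixed i, π(i) is uniform over {1, …, 232} (marginal of a uniform permutation), so P[π(i) > i] = (n − i)/n. Summing: Σ_{i=1}^{232} (n − i)/n = (0 + 1 + … + 231)/232 = 232(232 − 1)/(2·232) = (232 − 1)/2.
Hence E[X] = Σ_{i=1}^{232} (232 − i)/232 = 231/2 ≈ 115.500000.

E[X] = 231/2 = 115.500000.


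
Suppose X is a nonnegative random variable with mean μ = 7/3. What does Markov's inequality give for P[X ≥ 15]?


μ = E[X] = 7/3, a = 15.
Markov: P[X ≥ 15] ≤ μ/a = (7/3)/15 = 7/45.
Numerically: ≈ 0.155556.
(Since a = 15 > μ = 2.333333, the bound 7/45 is < 1 and informative.)

P[X ≥ 15] ≤ 7/45 ≈ 0.155556.


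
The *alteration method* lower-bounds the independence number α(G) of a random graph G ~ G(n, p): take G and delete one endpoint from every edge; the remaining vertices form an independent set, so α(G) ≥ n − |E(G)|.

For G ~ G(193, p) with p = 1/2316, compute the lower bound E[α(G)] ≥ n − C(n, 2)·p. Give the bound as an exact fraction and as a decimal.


E[|E(G)|] = C(193, 2)·p = 18528 · (1/2316) = 8.
E[α(G)] ≥ n − E[|E(G)|] = 193 − 8 = 185.
Numerically: ≈ 185.0000.
(This is only a lower bound; the true E[α(G)] may be larger.)

E[α(G)] ≥ 185 ≈ 185.0000.


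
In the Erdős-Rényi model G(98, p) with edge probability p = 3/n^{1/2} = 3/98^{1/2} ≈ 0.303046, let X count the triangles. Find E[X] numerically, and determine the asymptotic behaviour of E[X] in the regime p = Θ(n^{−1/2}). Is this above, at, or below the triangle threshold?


Number of potential triangles: C(98, 3) = 152096.
Each occurs with probability p³ ≈ (0.303046)³ ≈ 2.78307334e-02.
By linearity: E[X] = C(98, 3)·p³ ≈ 152096 · 2.78307334e-02 ≈ 4232.943223.
Since α = 1/2 < 1, p = c/n^{1/2} ≫ 1/n is above the triangle threshold p ~ 1/n. Asymptotically E[X] ~ (c³/6)·n^{3(1−α)} = (3³/6)·n^{1.5} → ∞; triangles are abundant w.h.p.

E[X] ≈ 4232.943223; in regime p = Θ(1/n^{1/2}) E[X] diverges (above the triangle threshold p ~ 1/n).


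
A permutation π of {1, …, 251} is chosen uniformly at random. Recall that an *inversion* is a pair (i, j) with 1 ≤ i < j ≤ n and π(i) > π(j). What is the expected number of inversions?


Write X = Σ X_I over the C(251, 2) = 31375 pairs i < j, with X_I the indicator of one inversion.
There are 31375 indicators.
For each fixed pair i < j, the values π(i) and π(j) are two distinct elements of {1, …, 251} in uniformly random order; by symmetry P[π(i) > π(j)] = 1/2.
By linearity: E[X] = 31375 · (1/2) = C(251, 2) · (1/2) = 31375/2 = 31375/2 ≈ 15687.5000.

E[X] = 31375/2 = 15687.5000.


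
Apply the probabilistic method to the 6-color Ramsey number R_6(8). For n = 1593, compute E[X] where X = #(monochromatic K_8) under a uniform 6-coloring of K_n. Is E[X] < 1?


E[X] = C(1593, 8) · 6^{1 − 28} = 1010555394551193970323 · 6^{−27} = 1010555394551193970323/1023490369077469249536.
As a reduced fraction: E[X] = 37427977575970147049/37907050706572935168 ≈ 0.987.
Is E[X] < 1? YES.
Since E[X] < 1, there exists a 6-coloring of K_{1593} with no monochromatic K_8; hence R_6(8) > 1593.

E[X] = 37427977575970147049/37907050706572935168 ≈ 0.987; E[X] < 1, so R_6(8) > 1593.


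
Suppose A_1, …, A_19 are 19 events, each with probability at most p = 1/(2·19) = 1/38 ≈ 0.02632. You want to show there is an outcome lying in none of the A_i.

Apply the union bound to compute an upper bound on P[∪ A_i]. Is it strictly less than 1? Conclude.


Union bound: P[∪_{i=1}^{19} A_i] ≤ Σ_i P[A_i] ≤ 19·p = 19·(1/38) = 1/2.
Numerically: 1/2 ≈ 0.50000.
Is 1/2 < 1? YES.
Since P[∪ A_i] ≤ 1/2 < 1, the complement has P[∩ A_i^c] ≥ 1 − 1/2 = 1/2 > 0, so some outcome avoids every A_i.

19·p = 1/2 ≈ 0.50000; existence CERTIFIED by the union bound.


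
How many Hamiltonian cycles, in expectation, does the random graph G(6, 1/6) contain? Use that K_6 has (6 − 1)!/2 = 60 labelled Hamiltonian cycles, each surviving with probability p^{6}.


K_6 has (6 − 1)!/2 = 60 labelled Hamiltonian cycles.
For each such Hamiltonian cycle H, let X_H = 1 if all 6 edges of H are present in G. Then P[X_H = 1] = p^{6} = (1/6)^{6} = 1/46656.
By linearity: E[X] = Σ_H E[X_H] = 60 · p^{6} = 60 · 1/46656 = 5/3888.
Numerically: E[X] ≈ 0.00129.

E[X] = 60 · (1/6)^{6} = 5/3888 ≈ 0.00129.


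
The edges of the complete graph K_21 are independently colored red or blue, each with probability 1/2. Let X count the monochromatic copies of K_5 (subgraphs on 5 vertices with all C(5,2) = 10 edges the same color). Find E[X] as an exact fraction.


Let X = Σ_S X_S over the C(21, 5) = 20349 subsets S of size 5, where X_S = 1 if the K_5 on S is monochromatic.
For a fixed S, the K_5 on S has C(5, 2) = 10 edges. P[all 10 edges red] = (1/2)^10, and likewise for blue, so P[monochromatic] = 2·(1/2)^10 = 2^{1 − 10} = 1/512.
Summing: E[X] = C(21, 5) · 2^{1 − 10} = 20349 · 1/512 = 20349/512.
Numerically: E[X] ≈ 39.7441.

E[X] = C(21,5)·2^(1−C(5,2)) = 20349/512 ≈ 39.7441.


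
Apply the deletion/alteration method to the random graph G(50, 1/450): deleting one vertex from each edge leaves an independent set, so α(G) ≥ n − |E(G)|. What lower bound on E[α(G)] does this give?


E[|E(G)|] = C(50, 2)·p = 1225 · (1/450) = 49/18.
E[α(G)] ≥ n − E[|E(G)|] = 50 − 49/18 = 851/18.
Numerically: ≈ 47.27778.
(This is only a lower bound; the true E[α(G)] may be larger.)

E[α(G)] ≥ 851/18 ≈ 47.27778.


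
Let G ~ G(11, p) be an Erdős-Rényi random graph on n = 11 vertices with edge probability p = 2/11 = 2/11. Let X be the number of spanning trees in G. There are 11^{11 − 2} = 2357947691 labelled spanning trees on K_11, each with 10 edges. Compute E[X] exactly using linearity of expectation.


K_11 has 11^{11 − 2} = 2357947691 labelled spanning trees.
For each such spanning tree H, let X_H = 1 if all 10 edges of H are present in G. Then P[X_H = 1] = p^{10} = (2/11)^{10} = 1024/25937424601.
By linearity: E[X] = Σ_H E[X_H] = 2357947691 · p^{10} = 2357947691 · 1024/25937424601 = 1024/11.
Numerically: E[X] ≈ 93.1.

E[X] = 2357947691 · (2/11)^{10} = 1024/11 ≈ 93.1.


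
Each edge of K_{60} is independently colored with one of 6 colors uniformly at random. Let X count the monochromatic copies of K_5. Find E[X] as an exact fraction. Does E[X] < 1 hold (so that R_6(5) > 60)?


E[X] = C(60, 5) · 6^{1 − 10} = 5461512 · 6^{−9} = 5461512/10077696.
As a reduced fraction: E[X] = 227563/419904 ≈ 0.5419405.
Is E[X] < 1? YES.
Since E[X] < 1, there exists a 6-coloring of K_{60} with no monochromatic K_5; hence R_6(5) > 60.

E[X] = 227563/419904 ≈ 0.5419405; E[X] < 1, so R_6(5) > 60.


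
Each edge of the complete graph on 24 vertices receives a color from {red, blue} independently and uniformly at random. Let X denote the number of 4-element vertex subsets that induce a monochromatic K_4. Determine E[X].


Let X = Σ_S X_S over the C(24, 4) = 10626 subsets S of size 4, where X_S = 1 if the K_4 on S is monochromatic.
For a fixed S, the K_4 on S has C(4, 2) = 6 edges. P[all 6 edges red] = (1/2)^6, and likewise for blue, so P[monochromatic] = 2·(1/2)^6 = 2^{1 − 6} = 1/32.
By linearity of expectation: E[X] = C(24, 4) · 2^{1 − 6} = 10626 · 1/32 = 5313/16.
Numerically: E[X] ≈ 332.062500.

E[X] = C(24,4)·2^(1−C(4,2)) = 5313/16 ≈ 332.062500.


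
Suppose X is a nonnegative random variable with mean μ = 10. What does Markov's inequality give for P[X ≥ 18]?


μ = E[X] = 10, a = 18.
Markov: P[X ≥ 18] ≤ μ/a = (10)/18 = 5/9.
Numerically: ≈ 0.5556.
(Since a = 18 > μ = 10.0000, the bound 5/9 is < 1 and informative.)

P[X ≥ 18] ≤ 5/9 ≈ 0.5556.


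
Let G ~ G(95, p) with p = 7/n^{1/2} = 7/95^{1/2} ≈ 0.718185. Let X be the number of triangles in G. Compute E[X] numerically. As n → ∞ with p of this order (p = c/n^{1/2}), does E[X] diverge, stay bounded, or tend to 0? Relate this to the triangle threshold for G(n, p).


Number of potential triangles: C(95, 3) = 138415.
Each occurs with probability p³ ≈ (0.718185)³ ≈ 3.70432184e-01.
By linearity: E[X] = C(95, 3)·p³ ≈ 138415 · 3.70432184e-01 ≈ 51273.370743.
Since α = 1/2 < 1, p = c/n^{1/2} ≫ 1/n is above the triangle threshold p ~ 1/n. Asymptotically E[X] ~ (c³/6)·n^{3(1−α)} = (7³/6)·n^{1.5} → ∞; triangles are abundant w.h.p.

E[X] ≈ 51273.370743; in regime p = Θ(1/n^{1/2}) E[X] diverges (above the triangle threshold p ~ 1/n).


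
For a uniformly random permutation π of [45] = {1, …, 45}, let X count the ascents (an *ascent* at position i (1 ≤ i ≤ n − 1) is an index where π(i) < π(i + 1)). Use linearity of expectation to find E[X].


Write X = Σ X_I over i = 1, …, 44, with X_I the indicator of one ascent.
There are 44 indicators.
For each fixed i, the pair (π(i), π(i+1)) is a uniformly random ordered pair of distinct values from {1, …, 45}; by symmetry P[π(i) < π(i+1)] = 1/2.
By linearity: E[X] = 44 · (1/2) = (45 − 1) · (1/2) = 22 ≈ 22.000000.

E[X] = 22 = 22.000000.


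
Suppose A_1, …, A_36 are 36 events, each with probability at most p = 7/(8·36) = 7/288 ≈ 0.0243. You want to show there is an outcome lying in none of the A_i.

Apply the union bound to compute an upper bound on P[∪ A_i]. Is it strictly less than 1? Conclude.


Union bound: P[∪_{i=1}^{36} A_i] ≤ Σ_i P[A_i] ≤ 36·p = 36·(7/288) = 7/8.
Numerically: 7/8 ≈ 0.8750.
Is 7/8 < 1? YES.
Since P[∪ A_i] ≤ 7/8 < 1, the complement has P[∩ A_i^c] ≥ 1 − 7/8 = 1/8 > 0, so some outcome avoids every A_i.

36·p = 7/8 ≈ 0.8750; existence CERTIFIED by the union bound.


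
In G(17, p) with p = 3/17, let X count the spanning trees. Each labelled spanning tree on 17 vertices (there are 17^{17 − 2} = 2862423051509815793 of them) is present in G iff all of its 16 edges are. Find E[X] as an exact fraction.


K_17 has 17^{17 − 2} = 2862423051509815793 labelled spanning trees.
For each such spanning tree H, let X_H = 1 if all 16 edges of H are present in G. Then P[X_H = 1] = p^{16} = (3/17)^{16} = 43046721/48661191875666868481.
By linearity: E[X] = Σ_H E[X_H] = 2862423051509815793 · p^{16} = 2862423051509815793 · 43046721/48661191875666868481 = 43046721/17.
Numerically: E[X] ≈ 2.53e+06.

E[X] = 2862423051509815793 · (3/17)^{16} = 43046721/17 ≈ 2.53e+06.


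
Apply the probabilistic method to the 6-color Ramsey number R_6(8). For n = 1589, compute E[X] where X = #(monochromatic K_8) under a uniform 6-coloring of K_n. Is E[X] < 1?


E[X] = C(1589, 8) · 6^{1 − 28} = 990389025825605844438 · 6^{−27} = 990389025825605844438/1023490369077469249536.
As a reduced fraction: E[X] = 165064837637600974073/170581728179578208256 ≈ 0.9676584.
Is E[X] < 1? YES.
Since E[X] < 1, there exists a 6-coloring of K_{1589} with no monochromatic K_8; hence R_6(8) > 1589.

E[X] = 165064837637600974073/170581728179578208256 ≈ 0.9676584; E[X] < 1, so R_6(8) > 1589.


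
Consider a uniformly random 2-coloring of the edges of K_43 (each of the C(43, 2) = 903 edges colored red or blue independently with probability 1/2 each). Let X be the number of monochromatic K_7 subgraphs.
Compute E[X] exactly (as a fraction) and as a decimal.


Let X = Σ_S X_S over the C(43, 7) = 32224114 subsets S of size 7, where X_S = 1 if the K_7 on S is monochromatic.
For a fixed S, the K_7 on S has C(7, 2) = 21 edges. P[all 21 edges red] = (1/2)^21, and likewise for blue, so P[monochromatic] = 2·(1/2)^21 = 2^{1 − 21} = 1/1048576.
By linearity: E[X] = C(43, 7) · 2^{1 − 21} = 32224114 · 1/1048576 = 16112057/524288.
Numerically: E[X] ≈ 30.731310.

E[X] = C(43,7)·2^(1−C(7,2)) = 16112057/524288 ≈ 30.731310.


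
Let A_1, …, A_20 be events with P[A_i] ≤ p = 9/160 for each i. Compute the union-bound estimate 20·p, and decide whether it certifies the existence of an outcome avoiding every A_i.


Union bound: P[∪_{i=1}^{20} A_i] ≤ Σ_i P[A_i] ≤ 20·p = 20·(9/160) = 9/8.
Numerically: 9/8 ≈ 1.1250.
Is 9/8 < 1? NO.
Since the bound 9/8 is ≥ 1, the union bound is uninformative here; it does NOT by itself certify existence.

20·p = 9/8 ≈ 1.1250; existence NOT certified by the union bound.


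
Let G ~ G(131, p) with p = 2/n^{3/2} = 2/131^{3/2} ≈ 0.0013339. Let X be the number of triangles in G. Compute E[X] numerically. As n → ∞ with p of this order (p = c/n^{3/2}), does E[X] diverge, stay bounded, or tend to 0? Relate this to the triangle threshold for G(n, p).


Number of potential triangles: C(131, 3) = 366145.
Each occurs with probability p³ ≈ (0.0013339)³ ≈ 2.37339026e-09.
By linearity: E[X] = C(131, 3)·p³ ≈ 366145 · 2.37339026e-09 ≈ 0.000869.
Since α = 3/2 > 1, p = c/n^{3/2} = o(1/n) is below the triangle threshold p ~ 1/n. Asymptotically E[X] ~ (c³/6)·n^{3(1−α)} = (2³/6)·n^{-1.5} → 0, so by Markov's inequality G has no triangles w.h.p.

E[X] ≈ 0.000869; in regime p = Θ(1/n^{3/2}) E[X] tends to 0 (below the triangle threshold p ~ 1/n).


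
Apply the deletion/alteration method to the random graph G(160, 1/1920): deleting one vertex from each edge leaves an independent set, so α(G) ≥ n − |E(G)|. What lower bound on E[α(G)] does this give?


E[|E(G)|] = C(160, 2)·p = 12720 · (1/1920) = 53/8.
E[α(G)] ≥ n − E[|E(G)|] = 160 − 53/8 = 1227/8.
Numerically: ≈ 153.375000.
(This is only a lower bound; the true E[α(G)] may be larger.)

E[α(G)] ≥ 1227/8 ≈ 153.375000.


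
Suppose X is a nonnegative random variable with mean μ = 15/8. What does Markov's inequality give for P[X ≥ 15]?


μ = E[X] = 15/8, a = 15.
Markov: P[X ≥ 15] ≤ μ/a = (15/8)/15 = 1/8.
Numerically: ≈ 0.125000.
(Since a = 15 > μ = 1.875000, the bound 1/8 is < 1 and informative.)

P[X ≥ 15] ≤ 1/8 ≈ 0.125000.


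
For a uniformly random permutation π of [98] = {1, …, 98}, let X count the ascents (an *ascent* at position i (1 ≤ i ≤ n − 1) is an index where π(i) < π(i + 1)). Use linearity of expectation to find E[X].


Write X = Σ X_I over i = 1, …, 97, with X_I the indicator of one ascent.
There are 97 indicators.
For each fixed i, the pair (π(i), π(i+1)) is a uniformly random ordered pair of distinct values from {1, …, 98}; by symmetry P[π(i) < π(i+1)] = 1/2.
By linearity: E[X] = 97 · (1/2) = (98 − 1) · (1/2) = 97/2 ≈ 48.50000.

E[X] = 97/2 = 48.50000.


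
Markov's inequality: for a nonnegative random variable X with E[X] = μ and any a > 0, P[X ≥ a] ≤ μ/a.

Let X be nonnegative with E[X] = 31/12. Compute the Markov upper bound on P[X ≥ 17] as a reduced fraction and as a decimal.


μ = E[X] = 31/12, a = 17.
Markov: P[X ≥ 17] ≤ μ/a = (31/12)/17 = 31/204.
Numerically: ≈ 0.1520.
(Since a = 17 > μ = 2.5833, the bound 31/204 is < 1 and informative.)

P[X ≥ 17] ≤ 31/204 ≈ 0.1520.


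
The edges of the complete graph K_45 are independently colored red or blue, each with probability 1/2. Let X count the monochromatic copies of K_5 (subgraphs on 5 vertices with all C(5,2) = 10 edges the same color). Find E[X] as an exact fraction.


Let X = Σ_S X_S over the C(45, 5) = 1221759 subsets S of size 5, where X_S = 1 if the K_5 on S is monochromatic.
For a fixed S, the K_5 on S has C(5, 2) = 10 edges. P[all 10 edges red] = (1/2)^10, and likewise for blue, so P[monochromatic] = 2·(1/2)^10 = 2^{1 − 10} = 1/512.
Summing: E[X] = C(45, 5) · 2^{1 − 10} = 1221759 · 1/512 = 1221759/512.
Numerically: E[X] ≈ 2386.248.

E[X] = C(45,5)·2^(1−C(5,2)) = 1221759/512 ≈ 2386.248.


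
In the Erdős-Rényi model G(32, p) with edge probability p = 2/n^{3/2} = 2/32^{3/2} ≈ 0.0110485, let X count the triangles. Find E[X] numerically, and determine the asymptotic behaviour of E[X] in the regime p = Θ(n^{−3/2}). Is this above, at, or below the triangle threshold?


Number of potential triangles: C(32, 3) = 4960.
Each occurs with probability p³ ≈ (0.0110485)³ ≈ 1.34869915e-06.
By linearity: E[X] = C(32, 3)·p³ ≈ 4960 · 1.34869915e-06 ≈ 0.006690.
Since α = 3/2 > 1, p = c/n^{3/2} = o(1/n) is below the triangle threshold p ~ 1/n. Asymptotically E[X] ~ (c³/6)·n^{3(1−α)} = (2³/6)·n^{-1.5} → 0, so by Markov's inequality G has no triangles w.h.p.

E[X] ≈ 0.006690; in regime p = Θ(1/n^{3/2}) E[X] tends to 0 (below the triangle threshold p ~ 1/n).


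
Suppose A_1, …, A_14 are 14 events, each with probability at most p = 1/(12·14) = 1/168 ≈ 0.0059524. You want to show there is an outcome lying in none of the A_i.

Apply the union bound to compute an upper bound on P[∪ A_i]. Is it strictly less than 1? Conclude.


Union bound: P[∪_{i=1}^{14} A_i] ≤ Σ_i P[A_i] ≤ 14·p = 14·(1/168) = 1/12.
Numerically: 1/12 ≈ 0.0833333.
Is 1/12 < 1? YES.
Since P[∪ A_i] ≤ 1/12 < 1, the complement has P[∩ A_i^c] ≥ 1 − 1/12 = 11/12 > 0, so some outcome avoids every A_i.

14·p = 1/12 ≈ 0.0833333; existence CERTIFIED by the union bound.


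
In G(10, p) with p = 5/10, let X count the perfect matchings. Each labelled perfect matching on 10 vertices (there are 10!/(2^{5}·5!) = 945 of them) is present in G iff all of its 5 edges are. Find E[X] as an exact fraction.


K_10 has 10!/(2^{5}·5!) = 945 labelled perfect matchings.
For each such perfect matching H, let X_H = 1 if all 5 edges of H are present in G. Then P[X_H = 1] = p^{5} = (1/2)^{5} = 1/32.
By linearity of expectation: E[X] = Σ_H E[X_H] = 945 · p^{5} = 945 · 1/32 = 945/32.
Numerically: E[X] ≈ 29.5312.

E[X] = 945 · (1/2)^{5} = 945/32 ≈ 29.5312.


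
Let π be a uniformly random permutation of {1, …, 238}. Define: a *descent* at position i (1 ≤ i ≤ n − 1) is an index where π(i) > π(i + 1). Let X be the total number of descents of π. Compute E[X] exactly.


Write X = Σ X_I over i = 1, …, 237, with X_I the indicator of one descent.
There are 237 indicators.
For each fixed i, the pair (π(i), π(i+1)) is a uniformly random ordered pair of distinct values from {1, …, 238}; by symmetry P[π(i) > π(i+1)] = 1/2.
By linearity: E[X] = 237 · (1/2) = (238 − 1) · (1/2) = 237/2 ≈ 118.500.

E[X] = 237/2 = 118.500.


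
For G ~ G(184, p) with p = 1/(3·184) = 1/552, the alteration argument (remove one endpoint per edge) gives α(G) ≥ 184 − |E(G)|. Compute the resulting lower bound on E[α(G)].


E[|E(G)|] = C(184, 2)·p = 16836 · (1/552) = 61/2.
E[α(G)] ≥ n − E[|E(G)|] = 184 − 61/2 = 307/2.
Numerically: ≈ 153.500000.
(This is only a lower bound; the true E[α(G)] may be larger.)

E[α(G)] ≥ 307/2 ≈ 153.500000.


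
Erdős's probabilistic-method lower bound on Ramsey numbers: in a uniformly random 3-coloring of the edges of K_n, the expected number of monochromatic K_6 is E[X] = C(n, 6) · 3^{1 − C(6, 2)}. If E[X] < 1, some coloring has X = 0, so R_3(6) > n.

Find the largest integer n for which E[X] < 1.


We need C(n, 6) · 3^{1 − 15} < 1, i.e. C(n, 6) < 3^{15 − 1} = 4782969.
Check values of n near the boundary:
  n = 36: C(36, 6) = 1947792; 1947792 < 4782969? YES
  n = 37: C(37, 6) = 2324784; 2324784 < 4782969? YES
  n = 38: C(38, 6) = 2760681; 2760681 < 4782969? YES
  n = 39: C(39, 6) = 3262623; 3262623 < 4782969? YES
  n = 40: C(40, 6) = 3838380; 3838380 < 4782969? YES
  n = 41: C(41, 6) = 4496388; 4496388 < 4782969? YES
  n = 42: C(42, 6) = 5245786; 5245786 < 4782969? NO
The largest n with C(n, 6) < 4782969 is n = 41 (where E[X] = 1498796/1594323 ≈ 0.940). Hence R_3(6) > 41, i.e. R_3(6) ≥ 42.

Largest n = 41; hence R_3(6) > 41.


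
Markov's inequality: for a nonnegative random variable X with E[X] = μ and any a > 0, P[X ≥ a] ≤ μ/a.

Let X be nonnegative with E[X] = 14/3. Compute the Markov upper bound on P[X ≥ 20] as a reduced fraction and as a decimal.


μ = E[X] = 14/3, a = 20.
Markov: P[X ≥ 20] ≤ μ/a = (14/3)/20 = 7/30.
Numerically: ≈ 0.2333.
(Since a = 20 > μ = 4.6667, the bound 7/30 is < 1 and informative.)

P[X ≥ 20] ≤ 7/30 ≈ 0.2333.


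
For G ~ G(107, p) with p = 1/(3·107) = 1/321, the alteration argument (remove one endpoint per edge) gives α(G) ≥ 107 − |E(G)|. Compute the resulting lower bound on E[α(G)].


E[|E(G)|] = C(107, 2)·p = 5671 · (1/321) = 53/3.
E[α(G)] ≥ n − E[|E(G)|] = 107 − 53/3 = 268/3.
Numerically: ≈ 89.333333.
(This is only a lower bound; the true E[α(G)] may be larger.)

E[α(G)] ≥ 268/3 ≈ 89.333333.


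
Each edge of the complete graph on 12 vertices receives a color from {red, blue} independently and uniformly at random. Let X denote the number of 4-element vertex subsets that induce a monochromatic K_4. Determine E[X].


Let X = Σ_S X_S over the C(12, 4) = 495 subsets S of size 4, where X_S = 1 if the K_4 on S is monochromatic.
For a fixed S, the K_4 on S has C(4, 2) = 6 edges. P[all 6 edges red] = (1/2)^6, and likewise for blue, so P[monochromatic] = 2·(1/2)^6 = 2^{1 − 6} = 1/32.
By linearity: E[X] = C(12, 4) · 2^{1 − 6} = 495 · 1/32 = 495/32.
Numerically: E[X] ≈ 15.469.

E[X] = C(12,4)·2^(1−C(4,2)) = 495/32 ≈ 15.469.


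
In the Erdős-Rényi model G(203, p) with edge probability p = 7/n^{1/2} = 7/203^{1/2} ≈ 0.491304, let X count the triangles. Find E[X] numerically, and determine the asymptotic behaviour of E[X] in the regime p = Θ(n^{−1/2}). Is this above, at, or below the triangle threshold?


Number of potential triangles: C(203, 3) = 1373701.
Each occurs with probability p³ ≈ (0.491304)³ ≈ 1.18590545e-01.
By linearity: E[X] = C(203, 3)·p³ ≈ 1373701 · 1.18590545e-01 ≈ 162907.949598.
Since α = 1/2 < 1, p = c/n^{1/2} ≫ 1/n is above the triangle threshold p ~ 1/n. Asymptotically E[X] ~ (c³/6)·n^{3(1−α)} = (7³/6)·n^{1.5} → ∞; triangles are abundant w.h.p.

E[X] ≈ 162907.949598; in regime p = Θ(1/n^{1/2}) E[X] diverges (above the triangle threshold p ~ 1/n).


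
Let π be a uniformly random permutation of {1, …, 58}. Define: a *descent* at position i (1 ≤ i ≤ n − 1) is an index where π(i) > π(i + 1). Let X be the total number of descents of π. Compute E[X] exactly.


Write X = Σ X_I over i = 1, …, 57, with X_I the indicator of one descent.
There are 57 indicators.
For each fixed i, the pair (π(i), π(i+1)) is a uniformly random ordered pair of distinct values from {1, …, 58}; by symmetry P[π(i) > π(i+1)] = 1/2.
By linearity: E[X] = 57 · (1/2) = (58 − 1) · (1/2) = 57/2 ≈ 28.500000.

E[X] = 57/2 = 28.500000.


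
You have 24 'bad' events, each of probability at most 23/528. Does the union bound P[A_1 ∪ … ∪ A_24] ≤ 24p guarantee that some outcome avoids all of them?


Union bound: P[∪_{i=1}^{24} A_i] ≤ Σ_i P[A_i] ≤ 24·p = 24·(23/528) = 23/22.
Numerically: 23/22 ≈ 1.0455.
Is 23/22 < 1? NO.
Since the bound 23/22 is ≥ 1, the union bound is uninformative here; it does NOT by itself certify existence.

24·p = 23/22 ≈ 1.0455; existence NOT certified by the union bound.


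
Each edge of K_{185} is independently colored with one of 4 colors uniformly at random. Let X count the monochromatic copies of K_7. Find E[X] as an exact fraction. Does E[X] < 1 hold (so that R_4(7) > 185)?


E[X] = C(185, 7) · 4^{1 − 21} = 1311854301420 · 4^{−20} = 1311854301420/1099511627776.
As a reduced fraction: E[X] = 327963575355/274877906944 ≈ 1.19312.
Is E[X] < 1? NO.
Since E[X] ≥ 1, the first-moment bound is inconclusive at n = 185; it does NOT by itself certify R_4(7) > 185.

E[X] = 327963575355/274877906944 ≈ 1.19312; E[X] ≥ 1; first-moment method inconclusive here.


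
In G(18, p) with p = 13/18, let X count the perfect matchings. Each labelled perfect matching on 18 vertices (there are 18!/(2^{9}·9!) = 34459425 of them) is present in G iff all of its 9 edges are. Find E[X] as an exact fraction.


K_18 has 18!/(2^{9}·9!) = 34459425 labelled perfect matchings.
For each such perfect matching H, let X_H = 1 if all 9 edges of H are present in G. Then P[X_H = 1] = p^{9} = (13/18)^{9} = 10604499373/198359290368.
By linearity of expectation: E[X] = Σ_H E[X_H] = 34459425 · p^{9} = 34459425 · 10604499373/198359290368 = 4511419145758525/2448880128.
Numerically: E[X] ≈ 1.84e+06.

E[X] = 34459425 · (13/18)^{9} = 4511419145758525/2448880128 ≈ 1.84e+06.


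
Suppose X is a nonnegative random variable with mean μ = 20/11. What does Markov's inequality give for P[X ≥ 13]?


μ = E[X] = 20/11, a = 13.
Markov: P[X ≥ 13] ≤ μ/a = (20/11)/13 = 20/143.
Numerically: ≈ 0.13986.
(Since a = 13 > μ = 1.81818, the bound 20/143 is < 1 and informative.)

P[X ≥ 13] ≤ 20/143 ≈ 0.13986.


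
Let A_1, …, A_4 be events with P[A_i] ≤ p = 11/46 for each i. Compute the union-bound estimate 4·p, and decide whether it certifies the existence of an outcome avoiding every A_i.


Union bound: P[∪_{i=1}^{4} A_i] ≤ Σ_i P[A_i] ≤ 4·p = 4·(11/46) = 22/23.
Numerically: 22/23 ≈ 0.95652.
Is 22/23 < 1? YES.
Since P[∪ A_i] ≤ 22/23 < 1, the complement has P[∩ A_i^c] ≥ 1 − 22/23 = 1/23 > 0, so some outcome avoids every A_i.

4·p = 22/23 ≈ 0.95652; existence CERTIFIED by the union bound.


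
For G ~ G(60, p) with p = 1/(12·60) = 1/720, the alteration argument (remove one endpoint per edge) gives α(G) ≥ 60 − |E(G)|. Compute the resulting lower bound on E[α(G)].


E[|E(G)|] = C(60, 2)·p = 1770 · (1/720) = 59/24.
E[α(G)] ≥ n − E[|E(G)|] = 60 − 59/24 = 1381/24.
Numerically: ≈ 57.542.
(This is only a lower bound; the true E[α(G)] may be larger.)

E[α(G)] ≥ 1381/24 ≈ 57.542.


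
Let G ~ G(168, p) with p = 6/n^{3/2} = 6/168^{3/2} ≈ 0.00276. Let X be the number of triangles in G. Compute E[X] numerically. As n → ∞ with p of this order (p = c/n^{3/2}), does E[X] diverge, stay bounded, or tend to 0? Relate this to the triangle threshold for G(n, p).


Number of potential triangles: C(168, 3) = 776216.
Each occurs with probability p³ ≈ (0.00276)³ ≈ 2.09200e-08.
By linearity: E[X] = C(168, 3)·p³ ≈ 776216 · 2.09200e-08 ≈ 0.016.
Since α = 3/2 > 1, p = c/n^{3/2} = o(1/n) is below the triangle threshold p ~ 1/n. Asymptotically E[X] ~ (c³/6)·n^{3(1−α)} = (6³/6)·n^{-1.5} → 0, so by Markov's inequality G has no triangles w.h.p.

E[X] ≈ 0.016; in regime p = Θ(1/n^{3/2}) E[X] tends to 0 (below the triangle threshold p ~ 1/n).


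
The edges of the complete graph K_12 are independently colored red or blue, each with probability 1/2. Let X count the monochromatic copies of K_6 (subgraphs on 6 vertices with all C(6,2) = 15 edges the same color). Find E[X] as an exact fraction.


Let X = Σ_S X_S over the C(12, 6) = 924 subsets S of size 6, where X_S = 1 if the K_6 on S is monochromatic.
For a fixed S, the K_6 on S has C(6, 2) = 15 edges. P[all 15 edges red] = (1/2)^15, and likewise for blue, so P[monochromatic] = 2·(1/2)^15 = 2^{1 − 15} = 1/16384.
By linearity of expectation: E[X] = C(12, 6) · 2^{1 − 15} = 924 · 1/16384 = 231/4096.
Numerically: E[X] ≈ 0.056396.

E[X] = C(12,6)·2^(1−C(6,2)) = 231/4096 ≈ 0.056396.


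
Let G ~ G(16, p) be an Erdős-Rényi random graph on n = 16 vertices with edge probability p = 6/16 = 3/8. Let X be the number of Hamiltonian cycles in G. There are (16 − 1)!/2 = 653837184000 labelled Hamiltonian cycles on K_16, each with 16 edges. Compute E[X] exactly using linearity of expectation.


K_16 has (16 − 1)!/2 = 653837184000 labelled Hamiltonian cycles.
For each such Hamiltonian cycle H, let X_H = 1 if all 16 edges of H are present in G. Then P[X_H = 1] = p^{16} = (3/8)^{16} = 43046721/281474976710656.
By linearity: E[X] = Σ_H E[X_H] = 653837184000 · p^{16} = 653837184000 · 43046721/281474976710656 = 27485885585032875/274877906944.
Numerically: E[X] ≈ 99993.

E[X] = 653837184000 · (3/8)^{16} = 27485885585032875/274877906944 ≈ 99993.


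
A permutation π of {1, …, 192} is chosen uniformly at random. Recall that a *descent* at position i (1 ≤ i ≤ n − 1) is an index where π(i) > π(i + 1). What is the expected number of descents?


Write X = Σ X_I over i = 1, …, 191, with X_I the indicator of one descent.
There are 191 indicators.
For each fixed i, the pair (π(i), π(i+1)) is a uniformly random ordered pair of distinct values from {1, …, 192}; by symmetry P[π(i) > π(i+1)] = 1/2.
By linearity: E[X] = 191 · (1/2) = (192 − 1) · (1/2) = 191/2 ≈ 95.50000.

E[X] = 191/2 = 95.50000.


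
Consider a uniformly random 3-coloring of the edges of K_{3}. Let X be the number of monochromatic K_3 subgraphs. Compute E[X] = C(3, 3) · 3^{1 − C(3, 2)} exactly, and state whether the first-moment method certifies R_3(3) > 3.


E[X] = C(3, 3) · 3^{1 − 3} = 1 · 3^{−2} = 1/9.
As a reduced fraction: E[X] = 1/9 ≈ 0.1111111.
Is E[X] < 1? YES.
Since E[X] < 1, there exists a 3-coloring of K_{3} with no monochromatic K_3; hence R_3(3) > 3.

E[X] = 1/9 ≈ 0.1111111; E[X] < 1, so R_3(3) > 3.


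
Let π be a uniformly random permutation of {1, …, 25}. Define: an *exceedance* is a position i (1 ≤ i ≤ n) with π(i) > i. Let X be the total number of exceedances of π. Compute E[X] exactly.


Write X = Σ_{i=1}^{25} X_i, where X_i = 1_{π(i) > i}.
For each fixed i, π(i) is uniform over {1, …, 25} (marginal of a uniform permutation), so P[π(i) > i] = (n − i)/n. Summing: Σ_{i=1}^{25} (n − i)/n = (0 + 1 + … + 24)/25 = 25(25 − 1)/(2·25) = (25 − 1)/2.
Hence E[X] = Σ_{i=1}^{25} (25 − i)/25 = 12 ≈ 12.00000.

E[X] = 12 = 12.00000.


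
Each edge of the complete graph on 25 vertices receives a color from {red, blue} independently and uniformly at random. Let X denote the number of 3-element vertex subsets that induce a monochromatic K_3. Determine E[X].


Let X = Σ_S X_S over the C(25, 3) = 2300 subsets S of size 3, where X_S = 1 if the K_3 on S is monochromatic.
For a fixed S, the K_3 on S has C(3, 2) = 3 edges. P[all 3 edges red] = (1/2)^3, and likewise for blue, so P[monochromatic] = 2·(1/2)^3 = 2^{1 − 3} = 1/4.
Summing: E[X] = C(25, 3) · 2^{1 − 3} = 2300 · 1/4 = 575.
Numerically: E[X] ≈ 575.00000.

E[X] = C(25,3)·2^(1−C(3,2)) = 575 ≈ 575.00000.


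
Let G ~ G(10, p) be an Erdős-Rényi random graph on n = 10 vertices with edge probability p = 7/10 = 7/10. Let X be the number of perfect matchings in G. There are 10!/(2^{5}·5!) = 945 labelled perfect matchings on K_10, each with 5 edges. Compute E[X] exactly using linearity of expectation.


K_10 has 10!/(2^{5}·5!) = 945 labelled perfect matchings.
For each such perfect matching H, let X_H = 1 if all 5 edges of H are present in G. Then P[X_H = 1] = p^{5} = (7/10)^{5} = 16807/100000.
By linearity of expectation: E[X] = Σ_H E[X_H] = 945 · p^{5} = 945 · 16807/100000 = 3176523/20000.
Numerically: E[X] ≈ 158.83.

E[X] = 945 · (7/10)^{5} = 3176523/20000 ≈ 158.83.


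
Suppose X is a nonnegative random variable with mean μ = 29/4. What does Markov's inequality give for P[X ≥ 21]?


μ = E[X] = 29/4, a = 21.
Markov: P[X ≥ 21] ≤ μ/a = (29/4)/21 = 29/84.
Numerically: ≈ 0.345238.
(Since a = 21 > μ = 7.250000, the bound 29/84 is < 1 and informative.)

P[X ≥ 21] ≤ 29/84 ≈ 0.345238.


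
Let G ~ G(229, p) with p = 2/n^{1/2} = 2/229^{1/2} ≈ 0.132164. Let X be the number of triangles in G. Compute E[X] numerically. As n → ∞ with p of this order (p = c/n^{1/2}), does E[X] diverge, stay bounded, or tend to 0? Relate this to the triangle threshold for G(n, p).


Number of potential triangles: C(229, 3) = 1975354.
Each occurs with probability p³ ≈ (0.132164)³ ≈ 2.30853660e-03.
By linearity: E[X] = C(229, 3)·p³ ≈ 1975354 · 2.30853660e-03 ≈ 4560.176998.
Since α = 1/2 < 1, p = c/n^{1/2} ≫ 1/n is above the triangle threshold p ~ 1/n. Asymptotically E[X] ~ (c³/6)·n^{3(1−α)} = (2³/6)·n^{1.5} → ∞; triangles are abundant w.h.p.

E[X] ≈ 4560.176998; in regime p = Θ(1/n^{1/2}) E[X] diverges (above the triangle threshold p ~ 1/n).


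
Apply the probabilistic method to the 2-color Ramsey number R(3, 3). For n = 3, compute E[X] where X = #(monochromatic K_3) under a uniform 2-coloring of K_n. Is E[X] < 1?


E[X] = C(3, 3) · 2^{1 − 3} = 1 · 2^{−2} = 1/4.
As a reduced fraction: E[X] = 1/4 ≈ 0.2500000.
Is E[X] < 1? YES.
Since E[X] < 1, there exists a 2-coloring of K_{3} with no monochromatic K_3; hence R(3, 3) > 3.

E[X] = 1/4 ≈ 0.2500000; E[X] < 1, so R(3, 3) > 3.


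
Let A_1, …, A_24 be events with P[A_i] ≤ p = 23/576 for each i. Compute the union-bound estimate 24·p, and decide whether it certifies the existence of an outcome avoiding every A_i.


Union bound: P[∪_{i=1}^{24} A_i] ≤ Σ_i P[A_i] ≤ 24·p = 24·(23/576) = 23/24.
Numerically: 23/24 ≈ 0.958333.
Is 23/24 < 1? YES.
Since P[∪ A_i] ≤ 23/24 < 1, the complement has P[∩ A_i^c] ≥ 1 − 23/24 = 1/24 > 0, so some outcome avoids every A_i.

24·p = 23/24 ≈ 0.958333; existence CERTIFIED by the union bound.


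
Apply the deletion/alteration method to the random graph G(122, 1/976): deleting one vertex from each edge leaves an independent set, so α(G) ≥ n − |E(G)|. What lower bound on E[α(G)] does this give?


E[|E(G)|] = C(122, 2)·p = 7381 · (1/976) = 121/16.
E[α(G)] ≥ n − E[|E(G)|] = 122 − 121/16 = 1831/16.
Numerically: ≈ 114.43750.
(This is only a lower bound; the true E[α(G)] may be larger.)

E[α(G)] ≥ 1831/16 ≈ 114.43750.


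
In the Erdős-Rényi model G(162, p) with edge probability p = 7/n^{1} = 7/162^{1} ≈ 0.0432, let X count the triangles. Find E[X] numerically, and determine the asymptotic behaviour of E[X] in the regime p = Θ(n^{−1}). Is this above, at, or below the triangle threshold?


Number of potential triangles: C(162, 3) = 695520.
Each occurs with probability p³ ≈ (0.0432)³ ≈ 8.06769e-05.
By linearity: E[X] = C(162, 3)·p³ ≈ 695520 · 8.06769e-05 ≈ 56.112.
Here α = 1, so p = 7/n is exactly at the triangle threshold p ~ 1/n. Asymptotically E[X] → c³/6 = 7³/6 = 343/6 ≈ 57.167, a bounded constant. In this regime the triangle count is asymptotically Poisson(c³/6).

E[X] ≈ 56.112; in regime p = Θ(1/n^{1}) E[X] stays bounded (at the triangle threshold p ~ 1/n).


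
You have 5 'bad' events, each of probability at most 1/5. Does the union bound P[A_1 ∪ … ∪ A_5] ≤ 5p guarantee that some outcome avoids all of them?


Union bound: P[∪_{i=1}^{5} A_i] ≤ Σ_i P[A_i] ≤ 5·p = 5·(1/5) = 1.
Numerically: 1 ≈ 1.000000.
Is 1 < 1? NO.
Since the bound 1 is ≥ 1, the union bound is uninformative here; it does NOT by itself certify existence.

5·p = 1 ≈ 1.000000; existence NOT certified by the union bound.


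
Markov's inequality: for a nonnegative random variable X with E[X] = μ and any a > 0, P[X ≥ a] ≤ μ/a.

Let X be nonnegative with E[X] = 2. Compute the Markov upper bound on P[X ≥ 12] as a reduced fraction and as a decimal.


μ = E[X] = 2, a = 12.
Markov: P[X ≥ 12] ≤ μ/a = (2)/12 = 1/6.
Numerically: ≈ 0.1667.
(Since a = 12 > μ = 2.0000, the bound 1/6 is < 1 and informative.)

P[X ≥ 12] ≤ 1/6 ≈ 0.1667.


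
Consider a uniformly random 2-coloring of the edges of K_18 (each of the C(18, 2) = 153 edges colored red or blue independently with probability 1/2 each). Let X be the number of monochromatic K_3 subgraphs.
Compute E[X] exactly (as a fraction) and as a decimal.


Let X = Σ_S X_S over the C(18, 3) = 816 subsets S of size 3, where X_S = 1 if the K_3 on S is monochromatic.
For a fixed S, the K_3 on S has C(3, 2) = 3 edges. P[all 3 edges red] = (1/2)^3, and likewise for blue, so P[monochromatic] = 2·(1/2)^3 = 2^{1 − 3} = 1/4.
By linearity: E[X] = C(18, 3) · 2^{1 − 3} = 816 · 1/4 = 204.
Numerically: E[X] ≈ 204.000.

E[X] = C(18,3)·2^(1−C(3,2)) = 204 ≈ 204.000.


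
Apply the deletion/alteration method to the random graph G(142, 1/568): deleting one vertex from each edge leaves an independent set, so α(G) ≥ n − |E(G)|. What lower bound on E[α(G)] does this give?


E[|E(G)|] = C(142, 2)·p = 10011 · (1/568) = 141/8.
E[α(G)] ≥ n − E[|E(G)|] = 142 − 141/8 = 995/8.
Numerically: ≈ 124.375000.
(This is only a lower bound; the true E[α(G)] may be larger.)

E[α(G)] ≥ 995/8 ≈ 124.375000.


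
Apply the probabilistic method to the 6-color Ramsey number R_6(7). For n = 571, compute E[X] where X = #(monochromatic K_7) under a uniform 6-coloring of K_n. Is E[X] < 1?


E[X] = C(571, 7) · 6^{1 − 21} = 3784329711421830 · 6^{−20} = 3784329711421830/3656158440062976.
As a reduced fraction: E[X] = 70080179841145/67706637778944 ≈ 1.03506.
Is E[X] < 1? NO.
Since E[X] ≥ 1, the first-moment bound is inconclusive at n = 571; it does NOT by itself certify R_6(7) > 571.

E[X] = 70080179841145/67706637778944 ≈ 1.03506; E[X] ≥ 1; first-moment method inconclusive here.


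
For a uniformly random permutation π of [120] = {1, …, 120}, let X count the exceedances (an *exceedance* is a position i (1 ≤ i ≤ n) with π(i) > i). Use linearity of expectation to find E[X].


Write X = Σ_{i=1}^{120} X_i, where X_i = 1_{π(i) > i}.
For each fixed i, π(i) is uniform over {1, …, 120} (marginal of a uniform permutation), so P[π(i) > i] = (n − i)/n. Summing: Σ_{i=1}^{120} (n − i)/n = (0 + 1 + … + 119)/120 = 120(120 − 1)/(2·120) = (120 − 1)/2.
Hence E[X] = Σ_{i=1}^{120} (120 − i)/120 = 119/2 ≈ 59.50000.

E[X] = 119/2 = 59.50000.


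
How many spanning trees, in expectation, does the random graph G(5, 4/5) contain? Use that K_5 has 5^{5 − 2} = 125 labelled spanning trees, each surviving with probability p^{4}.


K_5 has 5^{5 − 2} = 125 labelled spanning trees.
For each such spanning tree H, let X_H = 1 if all 4 edges of H are present in G. Then P[X_H = 1] = p^{4} = (4/5)^{4} = 256/625.
By linearity of expectation: E[X] = Σ_H E[X_H] = 125 · p^{4} = 125 · 256/625 = 256/5.
Numerically: E[X] ≈ 51.2.

E[X] = 125 · (4/5)^{4} = 256/5 ≈ 51.2.


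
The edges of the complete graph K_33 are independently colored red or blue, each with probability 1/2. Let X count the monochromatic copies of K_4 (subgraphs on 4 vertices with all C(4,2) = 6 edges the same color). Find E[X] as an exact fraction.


Let X = Σ_S X_S over the C(33, 4) = 40920 subsets S of size 4, where X_S = 1 if the K_4 on S is monochromatic.
For a fixed S, the K_4 on S has C(4, 2) = 6 edges. P[all 6 edges red] = (1/2)^6, and likewise for blue, so P[monochromatic] = 2·(1/2)^6 = 2^{1 − 6} = 1/32.
By linearity: E[X] = C(33, 4) · 2^{1 − 6} = 40920 · 1/32 = 5115/4.
Numerically: E[X] ≈ 1278.750.

E[X] = C(33,4)·2^(1−C(4,2)) = 5115/4 ≈ 1278.750.


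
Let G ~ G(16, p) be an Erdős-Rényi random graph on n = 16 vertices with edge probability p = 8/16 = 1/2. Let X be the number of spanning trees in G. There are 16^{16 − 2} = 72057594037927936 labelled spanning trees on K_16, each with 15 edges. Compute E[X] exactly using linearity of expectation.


K_16 has 16^{16 − 2} = 72057594037927936 labelled spanning trees.
For each such spanning tree H, let X_H = 1 if all 15 edges of H are present in G. Then P[X_H = 1] = p^{15} = (1/2)^{15} = 1/32768.
By linearity: E[X] = Σ_H E[X_H] = 72057594037927936 · p^{15} = 72057594037927936 · 1/32768 = 2199023255552.
Numerically: E[X] ≈ 2.2e+12.

E[X] = 72057594037927936 · (1/2)^{15} = 2199023255552 ≈ 2.2e+12.


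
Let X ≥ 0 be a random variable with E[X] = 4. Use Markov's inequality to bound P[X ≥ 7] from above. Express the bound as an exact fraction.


μ = E[X] = 4, a = 7.
Markov: P[X ≥ 7] ≤ μ/a = (4)/7 = 4/7.
Numerically: ≈ 0.571.
(Since a = 7 > μ = 4.000, the bound 4/7 is < 1 and informative.)

P[X ≥ 7] ≤ 4/7 ≈ 0.571.
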